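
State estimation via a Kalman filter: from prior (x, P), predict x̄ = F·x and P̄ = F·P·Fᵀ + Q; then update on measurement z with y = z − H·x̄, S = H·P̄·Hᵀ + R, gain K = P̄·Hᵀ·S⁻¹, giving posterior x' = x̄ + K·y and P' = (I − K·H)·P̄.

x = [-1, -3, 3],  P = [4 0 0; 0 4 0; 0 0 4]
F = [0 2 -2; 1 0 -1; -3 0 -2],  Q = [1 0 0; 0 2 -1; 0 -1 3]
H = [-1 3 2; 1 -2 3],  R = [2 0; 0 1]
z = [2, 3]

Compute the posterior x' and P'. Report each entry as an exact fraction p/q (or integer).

x̄ = F·x = [-12, -4, -3]
P̄ = F·P·Fᵀ + Q = [33 8 16; 8 10 -5; 16 -5 55]
y = z − H·x̄ = [8, 16]
S = H·P̄·Hᵀ + R = [173 236; 236 693]
K = P̄·Hᵀ·S⁻¹ = [599/64193 5817/64193; 14688/64193 -7503/64193; 9671/64193 14399/64193]
x' = x̄ + K·y = [-672452/64193, -259316/64193, 115173/64193]
P' = (I − K·H)·P̄ = [1726487/64193 663415/64193 -131280/64193; 663415/64193 263093/64193 -48244/64193; -131280/64193 -48244/64193 16397/64193]

x' = [-672452/64193, -259316/64193, 115173/64193]
P' = [1726487/64193 663415/64193 -131280/64193; 663415/64193 263093/64193 -48244/64193; -131280/64193 -48244/64193 16397/64193]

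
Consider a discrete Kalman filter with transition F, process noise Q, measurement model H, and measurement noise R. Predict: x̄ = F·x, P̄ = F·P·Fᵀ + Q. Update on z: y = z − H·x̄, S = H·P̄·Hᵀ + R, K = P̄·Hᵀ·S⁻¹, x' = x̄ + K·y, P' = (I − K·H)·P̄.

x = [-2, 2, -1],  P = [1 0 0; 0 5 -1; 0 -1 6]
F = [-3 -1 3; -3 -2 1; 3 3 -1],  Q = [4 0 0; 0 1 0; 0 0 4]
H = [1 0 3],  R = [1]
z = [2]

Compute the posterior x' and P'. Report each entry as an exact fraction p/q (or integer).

x' = [553/397, 609/397, 81/397]
P' = [24882/397 9200/397 -8320/397; 9200/397 4644/397 -3102/397; -8320/397 -3102/397 2826/397]

x̄ = F·x = [1, 1, 1]
P̄ = F·P·Fᵀ + Q = [78 44 -52; 44 40 -50; -52 -50 70]
y = z − H·x̄ = [-2]
S = H·P̄·Hᵀ + R = [397]
K = P̄·Hᵀ·S⁻¹ = [-78/397; -106/397; 158/397]
x' = x̄ + K·y = [553/397, 609/397, 81/397]
P' = (I − K·H)·P̄ = [24882/397 9200/397 -8320/397; 9200/397 4644/397 -3102/397; -8320/397 -3102/397 2826/397]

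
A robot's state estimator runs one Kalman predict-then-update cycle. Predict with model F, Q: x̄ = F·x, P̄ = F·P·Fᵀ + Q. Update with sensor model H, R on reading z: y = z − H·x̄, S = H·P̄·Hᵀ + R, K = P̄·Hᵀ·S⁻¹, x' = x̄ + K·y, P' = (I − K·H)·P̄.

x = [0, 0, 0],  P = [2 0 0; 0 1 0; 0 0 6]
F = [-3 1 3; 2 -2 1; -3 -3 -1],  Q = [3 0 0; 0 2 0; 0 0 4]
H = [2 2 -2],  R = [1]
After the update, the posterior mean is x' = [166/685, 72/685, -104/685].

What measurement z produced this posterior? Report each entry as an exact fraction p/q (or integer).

z = [1]

x̄ = F·x = [0, 0, 0]
P̄ = F·P·Fᵀ + Q = [76 4 -3; 4 20 -12; -3 -12 37]
S = H·P̄·Hᵀ + R = [685]
K = P̄·Hᵀ·S⁻¹ = [166/685; 72/685; -104/685]
x' − x̄ = [166/685, 72/685, -104/685] = K·y
y = (KᵀK)⁻¹·Kᵀ·(x' − x̄) = [1]
z = y + H·x̄ = [1] + [0] = [1]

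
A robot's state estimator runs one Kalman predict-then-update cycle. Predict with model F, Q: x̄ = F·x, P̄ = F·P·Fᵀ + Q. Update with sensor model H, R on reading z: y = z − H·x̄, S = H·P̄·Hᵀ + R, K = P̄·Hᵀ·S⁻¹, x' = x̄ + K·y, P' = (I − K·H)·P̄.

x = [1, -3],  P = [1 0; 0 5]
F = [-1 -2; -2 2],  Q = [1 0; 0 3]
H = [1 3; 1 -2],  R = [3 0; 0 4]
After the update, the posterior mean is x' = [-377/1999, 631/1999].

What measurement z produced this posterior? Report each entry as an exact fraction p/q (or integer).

z = [1, -1]

x̄ = F·x = [5, -8]
P̄ = F·P·Fᵀ + Q = [22 -18; -18 27]
S = H·P̄·Hᵀ + R = [160 -158; -158 206]
K = P̄·Hᵀ·S⁻¹ = [643/1999 1056/1999; 801/3998 -783/3998]
x' − x̄ = [-10372/1999, 16623/1999] = K·y
y = (KᵀK)⁻¹·Kᵀ·(x' − x̄) = [20, -22]
z = y + H·x̄ = [20, -22] + [-19, 21] = [1, -1]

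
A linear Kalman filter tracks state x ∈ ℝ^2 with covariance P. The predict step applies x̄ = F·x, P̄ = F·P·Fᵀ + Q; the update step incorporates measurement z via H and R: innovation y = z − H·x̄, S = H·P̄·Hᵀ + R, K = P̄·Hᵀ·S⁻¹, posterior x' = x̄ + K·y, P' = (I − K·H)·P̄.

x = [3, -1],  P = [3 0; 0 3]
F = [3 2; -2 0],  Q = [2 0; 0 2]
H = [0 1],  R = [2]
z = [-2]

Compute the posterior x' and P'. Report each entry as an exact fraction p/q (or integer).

x̄ = F·x = [7, -6]
P̄ = F·P·Fᵀ + Q = [41 -18; -18 14]
y = z − H·x̄ = [4]
S = H·P̄·Hᵀ + R = [16]
K = P̄·Hᵀ·S⁻¹ = [-9/8; 7/8]
x' = x̄ + K·y = [5/2, -5/2]
P' = (I − K·H)·P̄ = [83/4 -9/4; -9/4 7/4]

x' = [5/2, -5/2]
P' = [83/4 -9/4; -9/4 7/4]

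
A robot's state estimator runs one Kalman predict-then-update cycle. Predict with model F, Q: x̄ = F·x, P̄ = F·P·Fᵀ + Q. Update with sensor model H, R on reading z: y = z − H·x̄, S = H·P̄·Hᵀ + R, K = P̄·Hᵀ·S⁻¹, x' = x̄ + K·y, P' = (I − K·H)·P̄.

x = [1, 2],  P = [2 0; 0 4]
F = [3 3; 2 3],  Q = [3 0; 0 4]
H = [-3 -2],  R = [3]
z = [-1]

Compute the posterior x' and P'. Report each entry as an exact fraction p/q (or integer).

x̄ = F·x = [9, 8]
P̄ = F·P·Fᵀ + Q = [57 48; 48 48]
y = z − H·x̄ = [42]
S = H·P̄·Hᵀ + R = [1284]
K = P̄·Hᵀ·S⁻¹ = [-89/428; -20/107]
x' = x̄ + K·y = [57/214, 16/107]
P' = (I − K·H)·P̄ = [633/428 -204/107; -204/107 336/107]

x' = [57/214, 16/107]
P' = [633/428 -204/107; -204/107 336/107]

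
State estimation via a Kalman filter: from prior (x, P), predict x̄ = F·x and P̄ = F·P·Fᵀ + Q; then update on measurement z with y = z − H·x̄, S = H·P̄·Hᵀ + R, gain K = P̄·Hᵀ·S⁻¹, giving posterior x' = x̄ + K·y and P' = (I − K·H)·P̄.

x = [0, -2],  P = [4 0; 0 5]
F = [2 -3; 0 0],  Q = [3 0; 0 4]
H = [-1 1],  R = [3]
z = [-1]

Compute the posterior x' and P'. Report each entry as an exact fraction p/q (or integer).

x' = [106/71, 20/71]
P' = [448/71 256/71; 256/71 268/71]

x̄ = F·x = [6, 0]
P̄ = F·P·Fᵀ + Q = [64 0; 0 4]
y = z − H·x̄ = [5]
S = H·P̄·Hᵀ + R = [71]
K = P̄·Hᵀ·S⁻¹ = [-64/71; 4/71]
x' = x̄ + K·y = [106/71, 20/71]
P' = (I − K·H)·P̄ = [448/71 256/71; 256/71 268/71]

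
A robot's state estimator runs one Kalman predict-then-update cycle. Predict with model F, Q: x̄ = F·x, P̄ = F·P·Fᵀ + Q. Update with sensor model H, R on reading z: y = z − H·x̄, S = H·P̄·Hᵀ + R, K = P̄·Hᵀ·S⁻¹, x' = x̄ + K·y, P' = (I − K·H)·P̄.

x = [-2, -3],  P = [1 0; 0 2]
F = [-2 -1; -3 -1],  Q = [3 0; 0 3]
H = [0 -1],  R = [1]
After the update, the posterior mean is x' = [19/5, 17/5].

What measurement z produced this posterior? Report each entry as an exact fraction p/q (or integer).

z = [-3]

x̄ = F·x = [7, 9]
P̄ = F·P·Fᵀ + Q = [9 8; 8 14]
S = H·P̄·Hᵀ + R = [15]
K = P̄·Hᵀ·S⁻¹ = [-8/15; -14/15]
x' − x̄ = [-16/5, -28/5] = K·y
y = (KᵀK)⁻¹·Kᵀ·(x' − x̄) = [6]
z = y + H·x̄ = [6] + [-9] = [-3]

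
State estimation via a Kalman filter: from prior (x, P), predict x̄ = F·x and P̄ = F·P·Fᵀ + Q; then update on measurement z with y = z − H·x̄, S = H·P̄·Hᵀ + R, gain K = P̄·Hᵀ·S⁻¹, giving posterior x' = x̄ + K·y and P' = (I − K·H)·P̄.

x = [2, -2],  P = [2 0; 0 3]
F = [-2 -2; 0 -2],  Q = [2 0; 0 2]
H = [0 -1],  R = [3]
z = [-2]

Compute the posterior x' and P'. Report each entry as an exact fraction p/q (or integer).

x̄ = F·x = [0, 4]
P̄ = F·P·Fᵀ + Q = [22 12; 12 14]
y = z − H·x̄ = [2]
S = H·P̄·Hᵀ + R = [17]
K = P̄·Hᵀ·S⁻¹ = [-12/17; -14/17]
x' = x̄ + K·y = [-24/17, 40/17]
P' = (I − K·H)·P̄ = [230/17 36/17; 36/17 42/17]

x' = [-24/17, 40/17]
P' = [230/17 36/17; 36/17 42/17]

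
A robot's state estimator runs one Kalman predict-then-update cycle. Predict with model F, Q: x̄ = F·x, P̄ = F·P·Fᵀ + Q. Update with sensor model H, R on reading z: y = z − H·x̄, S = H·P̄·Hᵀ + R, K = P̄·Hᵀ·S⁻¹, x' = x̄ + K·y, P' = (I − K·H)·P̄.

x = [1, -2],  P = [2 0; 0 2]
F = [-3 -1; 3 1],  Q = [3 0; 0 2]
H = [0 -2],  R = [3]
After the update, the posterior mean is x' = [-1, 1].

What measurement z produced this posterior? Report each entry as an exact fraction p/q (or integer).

x̄ = F·x = [-1, 1]
P̄ = F·P·Fᵀ + Q = [23 -20; -20 22]
S = H·P̄·Hᵀ + R = [91]
K = P̄·Hᵀ·S⁻¹ = [40/91; -44/91]
x' − x̄ = [0, 0] = K·y
y = (KᵀK)⁻¹·Kᵀ·(x' − x̄) = [0]
z = y + H·x̄ = [0] + [-2] = [-2]

z = [-2]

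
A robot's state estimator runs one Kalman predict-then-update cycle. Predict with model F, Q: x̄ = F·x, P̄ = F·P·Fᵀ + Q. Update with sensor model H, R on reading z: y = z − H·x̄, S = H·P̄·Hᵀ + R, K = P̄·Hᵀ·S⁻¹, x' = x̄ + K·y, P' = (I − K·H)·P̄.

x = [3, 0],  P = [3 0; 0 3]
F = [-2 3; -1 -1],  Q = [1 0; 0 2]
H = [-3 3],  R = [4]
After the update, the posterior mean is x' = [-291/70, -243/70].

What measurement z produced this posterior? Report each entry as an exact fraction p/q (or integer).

z = [2]

x̄ = F·x = [-6, -3]
P̄ = F·P·Fᵀ + Q = [40 -3; -3 8]
S = H·P̄·Hᵀ + R = [490]
K = P̄·Hᵀ·S⁻¹ = [-129/490; 33/490]
x' − x̄ = [129/70, -33/70] = K·y
y = (KᵀK)⁻¹·Kᵀ·(x' − x̄) = [-7]
z = y + H·x̄ = [-7] + [9] = [2]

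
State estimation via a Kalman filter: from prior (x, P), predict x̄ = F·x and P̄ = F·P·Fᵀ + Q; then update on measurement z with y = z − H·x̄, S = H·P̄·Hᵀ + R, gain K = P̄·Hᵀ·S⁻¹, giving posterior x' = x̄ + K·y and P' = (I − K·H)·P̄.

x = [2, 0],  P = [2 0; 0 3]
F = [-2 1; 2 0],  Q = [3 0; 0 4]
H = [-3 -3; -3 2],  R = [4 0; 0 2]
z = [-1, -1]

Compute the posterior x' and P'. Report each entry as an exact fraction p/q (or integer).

x̄ = F·x = [-4, 4]
P̄ = F·P·Fᵀ + Q = [14 -8; -8 12]
y = z − H·x̄ = [-1, -21]
S = H·P̄·Hᵀ + R = [94 30; 30 272]
K = P̄·Hᵀ·S⁻¹ = [-789/6167 -1228/6167; -168/881 174/881]
x' = x̄ + K·y = [1909/6167, 38/881]
P' = (I − K·H)·P̄ = [912/6167 20/881; 20/881 204/881]

x' = [1909/6167, 38/881]
P' = [912/6167 20/881; 20/881 204/881]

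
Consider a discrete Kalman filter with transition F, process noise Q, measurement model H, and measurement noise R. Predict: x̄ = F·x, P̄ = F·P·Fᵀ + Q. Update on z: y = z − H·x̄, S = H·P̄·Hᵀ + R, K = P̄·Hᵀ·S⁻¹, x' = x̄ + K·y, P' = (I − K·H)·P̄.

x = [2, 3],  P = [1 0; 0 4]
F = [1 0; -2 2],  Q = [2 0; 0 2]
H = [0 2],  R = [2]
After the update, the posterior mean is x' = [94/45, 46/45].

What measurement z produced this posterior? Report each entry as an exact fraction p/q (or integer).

z = [2]

x̄ = F·x = [2, 2]
P̄ = F·P·Fᵀ + Q = [3 -2; -2 22]
S = H·P̄·Hᵀ + R = [90]
K = P̄·Hᵀ·S⁻¹ = [-2/45; 22/45]
x' − x̄ = [4/45, -44/45] = K·y
y = (KᵀK)⁻¹·Kᵀ·(x' − x̄) = [-2]
z = y + H·x̄ = [-2] + [4] = [2]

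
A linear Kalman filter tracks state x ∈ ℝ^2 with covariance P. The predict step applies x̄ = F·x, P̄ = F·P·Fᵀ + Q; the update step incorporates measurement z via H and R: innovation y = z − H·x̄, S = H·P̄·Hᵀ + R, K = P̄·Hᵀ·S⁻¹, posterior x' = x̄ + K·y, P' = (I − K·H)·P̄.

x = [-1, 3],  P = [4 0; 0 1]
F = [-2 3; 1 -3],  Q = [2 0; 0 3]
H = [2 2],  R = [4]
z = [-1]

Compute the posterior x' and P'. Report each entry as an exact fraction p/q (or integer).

x' = [19/2, -197/20]
P' = [17 -16; -16 159/10]

x̄ = F·x = [11, -10]
P̄ = F·P·Fᵀ + Q = [27 -17; -17 16]
y = z − H·x̄ = [-3]
S = H·P̄·Hᵀ + R = [40]
K = P̄·Hᵀ·S⁻¹ = [1/2; -1/20]
x' = x̄ + K·y = [19/2, -197/20]
P' = (I − K·H)·P̄ = [17 -16; -16 159/10]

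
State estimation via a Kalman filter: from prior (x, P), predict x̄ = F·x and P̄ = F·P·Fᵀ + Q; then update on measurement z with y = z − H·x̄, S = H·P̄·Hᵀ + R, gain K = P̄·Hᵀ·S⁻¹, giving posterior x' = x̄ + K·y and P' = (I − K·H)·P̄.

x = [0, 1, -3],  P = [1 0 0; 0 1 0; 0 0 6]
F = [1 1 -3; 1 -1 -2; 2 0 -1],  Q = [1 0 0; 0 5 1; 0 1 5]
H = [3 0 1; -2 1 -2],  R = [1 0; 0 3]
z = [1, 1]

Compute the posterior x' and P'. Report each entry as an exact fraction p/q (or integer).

x' = [616/773, -367/773, -1081/773]
P' = [6727/13141 -12625/13141 -15345/13141; -12625/13141 73494/13141 43030/13141; -15345/13141 43030/13141 44390/13141]

x̄ = F·x = [10, 5, 3]
P̄ = F·P·Fᵀ + Q = [57 36 20; 36 31 15; 20 15 15]
y = z − H·x̄ = [-32, 22]
S = H·P̄·Hᵀ + R = [649 -409; -409 278]
K = P̄·Hᵀ·S⁻¹ = [4836/13141 1537/13141; 5155/13141 4228/13141; -1645/13141 -5020/13141]
x' = x̄ + K·y = [616/773, -367/773, -1081/773]
P' = (I − K·H)·P̄ = [6727/13141 -12625/13141 -15345/13141; -12625/13141 73494/13141 43030/13141; -15345/13141 43030/13141 44390/13141]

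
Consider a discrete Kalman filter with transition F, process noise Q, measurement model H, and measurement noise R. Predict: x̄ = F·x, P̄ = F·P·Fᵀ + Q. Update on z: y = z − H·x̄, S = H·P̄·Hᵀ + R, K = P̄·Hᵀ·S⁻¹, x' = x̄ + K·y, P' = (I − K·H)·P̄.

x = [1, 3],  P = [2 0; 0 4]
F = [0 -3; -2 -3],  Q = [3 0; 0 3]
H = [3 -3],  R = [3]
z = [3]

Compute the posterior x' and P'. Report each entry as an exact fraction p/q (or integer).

x̄ = F·x = [-9, -11]
P̄ = F·P·Fᵀ + Q = [39 36; 36 47]
y = z − H·x̄ = [-3]
S = H·P̄·Hᵀ + R = [129]
K = P̄·Hᵀ·S⁻¹ = [3/43; -11/43]
x' = x̄ + K·y = [-396/43, -440/43]
P' = (I − K·H)·P̄ = [1650/43 1647/43; 1647/43 1658/43]

x' = [-396/43, -440/43]
P' = [1650/43 1647/43; 1647/43 1658/43]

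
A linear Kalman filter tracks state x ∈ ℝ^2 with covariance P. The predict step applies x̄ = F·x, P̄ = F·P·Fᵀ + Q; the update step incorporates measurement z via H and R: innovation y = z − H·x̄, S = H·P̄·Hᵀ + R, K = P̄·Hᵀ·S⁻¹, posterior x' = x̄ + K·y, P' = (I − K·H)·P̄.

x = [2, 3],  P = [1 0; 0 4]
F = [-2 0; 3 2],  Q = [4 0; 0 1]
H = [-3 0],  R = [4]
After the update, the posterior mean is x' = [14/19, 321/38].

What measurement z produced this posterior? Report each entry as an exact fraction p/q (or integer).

x̄ = F·x = [-4, 12]
P̄ = F·P·Fᵀ + Q = [8 -6; -6 26]
S = H·P̄·Hᵀ + R = [76]
K = P̄·Hᵀ·S⁻¹ = [-6/19; 9/38]
x' − x̄ = [90/19, -135/38] = K·y
y = (KᵀK)⁻¹·Kᵀ·(x' − x̄) = [-15]
z = y + H·x̄ = [-15] + [12] = [-3]

z = [-3]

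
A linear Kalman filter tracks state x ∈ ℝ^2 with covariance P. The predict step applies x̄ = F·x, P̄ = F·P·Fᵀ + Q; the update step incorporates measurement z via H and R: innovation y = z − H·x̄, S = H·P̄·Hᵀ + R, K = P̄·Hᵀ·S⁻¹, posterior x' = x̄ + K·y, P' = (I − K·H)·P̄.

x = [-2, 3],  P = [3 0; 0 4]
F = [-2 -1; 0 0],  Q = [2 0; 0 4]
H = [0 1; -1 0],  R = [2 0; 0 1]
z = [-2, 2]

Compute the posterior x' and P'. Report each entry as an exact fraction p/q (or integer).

x̄ = F·x = [1, 0]
P̄ = F·P·Fᵀ + Q = [18 0; 0 4]
y = z − H·x̄ = [-2, 3]
S = H·P̄·Hᵀ + R = [6 0; 0 19]
K = P̄·Hᵀ·S⁻¹ = [0 -18/19; 2/3 0]
x' = x̄ + K·y = [-35/19, -4/3]
P' = (I − K·H)·P̄ = [18/19 0; 0 4/3]

x' = [-35/19, -4/3]
P' = [18/19 0; 0 4/3]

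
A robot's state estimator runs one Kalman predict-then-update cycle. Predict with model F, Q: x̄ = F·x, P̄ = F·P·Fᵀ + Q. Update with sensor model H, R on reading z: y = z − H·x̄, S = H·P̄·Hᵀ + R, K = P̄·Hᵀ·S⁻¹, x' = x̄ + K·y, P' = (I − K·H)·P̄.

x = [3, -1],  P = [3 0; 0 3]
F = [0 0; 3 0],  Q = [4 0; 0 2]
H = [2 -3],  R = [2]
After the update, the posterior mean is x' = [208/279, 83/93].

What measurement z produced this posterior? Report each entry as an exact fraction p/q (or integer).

x̄ = F·x = [0, 9]
P̄ = F·P·Fᵀ + Q = [4 0; 0 29]
S = H·P̄·Hᵀ + R = [279]
K = P̄·Hᵀ·S⁻¹ = [8/279; -29/93]
x' − x̄ = [208/279, -754/93] = K·y
y = (KᵀK)⁻¹·Kᵀ·(x' − x̄) = [26]
z = y + H·x̄ = [26] + [-27] = [-1]

z = [-1]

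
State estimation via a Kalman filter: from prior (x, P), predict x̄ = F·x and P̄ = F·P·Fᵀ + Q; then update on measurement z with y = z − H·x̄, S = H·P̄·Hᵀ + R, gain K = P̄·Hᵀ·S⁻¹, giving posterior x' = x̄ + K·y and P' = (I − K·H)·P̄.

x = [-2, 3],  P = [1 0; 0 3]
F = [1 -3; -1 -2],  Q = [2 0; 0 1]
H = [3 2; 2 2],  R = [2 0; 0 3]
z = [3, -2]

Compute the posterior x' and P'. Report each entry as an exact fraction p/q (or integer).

x' = [-3/49, 67/98]
P' = [50/49 -59/49; -59/49 667/392]

x̄ = F·x = [-11, -4]
P̄ = F·P·Fᵀ + Q = [30 17; 17 14]
y = z − H·x̄ = [44, 28]
S = H·P̄·Hᵀ + R = [532 406; 406 315]
K = P̄·Hᵀ·S⁻¹ = [16/49 -6/49; -41/392 65/196]
x' = x̄ + K·y = [-3/49, 67/98]
P' = (I − K·H)·P̄ = [50/49 -59/49; -59/49 667/392]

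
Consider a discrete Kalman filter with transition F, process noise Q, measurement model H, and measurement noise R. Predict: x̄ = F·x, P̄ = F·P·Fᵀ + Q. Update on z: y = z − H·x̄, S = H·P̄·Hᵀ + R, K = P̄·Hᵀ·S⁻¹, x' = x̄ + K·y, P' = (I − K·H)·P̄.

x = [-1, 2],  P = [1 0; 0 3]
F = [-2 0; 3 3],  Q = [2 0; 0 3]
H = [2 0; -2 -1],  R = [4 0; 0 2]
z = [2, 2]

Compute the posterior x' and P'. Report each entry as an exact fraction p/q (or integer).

x' = [238/251, -864/251]
P' = [210/251 -408/251; -408/251 1266/251]

x̄ = F·x = [2, 3]
P̄ = F·P·Fᵀ + Q = [6 -6; -6 39]
y = z − H·x̄ = [-2, 9]
S = H·P̄·Hᵀ + R = [28 -12; -12 41]
K = P̄·Hᵀ·S⁻¹ = [105/251 -6/251; -204/251 -225/251]
x' = x̄ + K·y = [238/251, -864/251]
P' = (I − K·H)·P̄ = [210/251 -408/251; -408/251 1266/251]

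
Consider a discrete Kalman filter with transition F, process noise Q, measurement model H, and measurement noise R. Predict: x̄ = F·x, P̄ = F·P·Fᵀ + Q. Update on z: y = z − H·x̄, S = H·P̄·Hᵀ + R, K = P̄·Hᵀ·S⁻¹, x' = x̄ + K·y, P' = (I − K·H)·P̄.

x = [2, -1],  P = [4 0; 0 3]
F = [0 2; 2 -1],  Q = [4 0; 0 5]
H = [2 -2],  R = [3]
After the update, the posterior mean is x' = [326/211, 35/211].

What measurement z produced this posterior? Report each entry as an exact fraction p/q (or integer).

x̄ = F·x = [-2, 5]
P̄ = F·P·Fᵀ + Q = [16 -6; -6 24]
S = H·P̄·Hᵀ + R = [211]
K = P̄·Hᵀ·S⁻¹ = [44/211; -60/211]
x' − x̄ = [748/211, -1020/211] = K·y
y = (KᵀK)⁻¹·Kᵀ·(x' − x̄) = [17]
z = y + H·x̄ = [17] + [-14] = [3]

z = [3]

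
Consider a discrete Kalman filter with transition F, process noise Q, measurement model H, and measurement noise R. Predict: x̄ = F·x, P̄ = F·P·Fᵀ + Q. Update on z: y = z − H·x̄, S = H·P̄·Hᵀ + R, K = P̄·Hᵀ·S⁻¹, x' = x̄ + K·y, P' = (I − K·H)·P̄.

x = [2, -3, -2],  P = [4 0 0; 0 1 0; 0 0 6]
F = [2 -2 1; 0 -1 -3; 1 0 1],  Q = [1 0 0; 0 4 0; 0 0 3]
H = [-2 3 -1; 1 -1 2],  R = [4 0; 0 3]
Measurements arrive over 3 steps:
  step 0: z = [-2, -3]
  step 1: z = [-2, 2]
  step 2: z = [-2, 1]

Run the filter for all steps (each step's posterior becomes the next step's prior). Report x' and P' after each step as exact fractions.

step 0: x̄ = F·x = [8, 9, 0]
step 0: P̄ = F·P·Fᵀ + Q = [27 -16 14; -16 59 -18; 14 -18 13]
step 0: y = z − H·x̄ = [-13, -2]
step 0: S = H·P̄·Hᵀ + R = [1012 -533; -533 301]
step 0: K = P̄·Hᵀ·S⁻¹ = [2927/20523 10024/20523; 9164/20523 8659/20523; 773/6841 2687/6841]
step 0: x' = x̄ + K·y = [106085/20523, 48257/20523, -15423/6841]
step 0: P' = (I − K·H)·P̄ = [181949/20523 119867/20523 -5335/6841; 119867/20523 91778/20523 -352/6841; -5335/6841 -352/6841 6522/6841]
step 1: x̄ = F·x = [23129/6841, 90550/20523, 59816/20523]
step 1: P̄ = F·P·Fᵀ + Q = [38755/6841 -8042/6841 32609/6841; -8042/6841 343628/20523 -129494/20523; 32609/6841 -129494/20523 231074/20523]
step 1: y = z − H·x̄ = [-114106/20523, -19141/6841]
step 1: S = H·P̄·Hᵀ + R = [5328662/20523 -1080595/6841; -1080595/6841 801098/6841]
step 1: K = P̄·Hᵀ·S⁻¹ = [5919945/111931561 23636405/111931561; 42534250/111931561 28184102/111931561; 13444475/111931561 50246636/111931561]
step 1: x' = x̄ + K·y = [279385114/111931561, 178510648/111931561, 110894626/111931561]
step 1: P' = (I − K·H)·P̄ = [363250805/111931561 241604238/111931561 -25368676/111931561; 241604238/111931561 229927804/111931561 36437936/111931561; -25368676/111931561 36437936/111931561 106273260/111931561]
step 2: x̄ = F·x = [312643558/111931561, -511194526/111931561, 390279740/111931561]
step 2: P̄ = F·P·Fᵀ + Q = [410858905/111931561 -7770912/111931561 200584494/111931561; -7770912/111931561 1852741004/111931561 -520755926/111931561; 200584494/111931561 -520755926/111931561 754581396/111931561]
step 2: y = z − H·x̄ = [2325287312/111931561, -213209429/15990223]
step 2: S = H·P̄·Hᵀ + R = [23540536772/111931561 -1796596018/15990223; -1796596018/15990223 1216946240/15990223]
step 2: K = P̄·Hᵀ·S⁻¹ = [2088671905/63093418074 4577699935/31546709037; 1187654492/3263452659 641597791/3263452659; 10938421658/94640127111 40928980333/94640127111]
step 2: x' = x̄ + K·y = [48772615361/31546709037, 1213383377/3263452659, 11489034917/94640127111]
step 2: P' = (I − K·H)·P̄ = [30674776270/10515569679 2056281199/1087817553 -9329537117/31546709037; 2056281199/1087817553 5986512020/3263452659 871230898/3263452659; -9329537117/31546709037 871230898/3263452659 88020624196/94640127111]

step 0: x' = [106085/20523, 48257/20523, -15423/6841], P' = [181949/20523 119867/20523 -5335/6841; 119867/20523 91778/20523 -352/6841; -5335/6841 -352/6841 6522/6841]
step 1: x' = [279385114/111931561, 178510648/111931561, 110894626/111931561], P' = [363250805/111931561 241604238/111931561 -25368676/111931561; 241604238/111931561 229927804/111931561 36437936/111931561; -25368676/111931561 36437936/111931561 106273260/111931561]
step 2: x' = [48772615361/31546709037, 1213383377/3263452659, 11489034917/94640127111], P' = [30674776270/10515569679 2056281199/1087817553 -9329537117/31546709037; 2056281199/1087817553 5986512020/3263452659 871230898/3263452659; -9329537117/31546709037 871230898/3263452659 88020624196/94640127111]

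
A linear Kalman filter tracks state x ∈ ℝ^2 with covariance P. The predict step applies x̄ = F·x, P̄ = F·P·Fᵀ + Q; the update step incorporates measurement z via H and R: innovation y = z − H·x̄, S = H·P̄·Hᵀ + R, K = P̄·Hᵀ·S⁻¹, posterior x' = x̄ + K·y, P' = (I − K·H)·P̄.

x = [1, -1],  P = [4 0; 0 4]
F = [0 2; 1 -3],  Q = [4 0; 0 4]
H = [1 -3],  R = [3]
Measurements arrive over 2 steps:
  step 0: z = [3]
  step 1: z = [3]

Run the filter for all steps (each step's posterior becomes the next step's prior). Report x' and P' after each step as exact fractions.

step 0: x̄ = F·x = [-2, 4]
step 0: P̄ = F·P·Fᵀ + Q = [20 -24; -24 44]
step 0: y = z − H·x̄ = [17]
step 0: S = H·P̄·Hᵀ + R = [563]
step 0: K = P̄·Hᵀ·S⁻¹ = [92/563; -156/563]
step 0: x' = x̄ + K·y = [438/563, -400/563]
step 0: P' = (I − K·H)·P̄ = [2796/563 840/563; 840/563 436/563]
step 1: x̄ = F·x = [-800/563, 1638/563]
step 1: P̄ = F·P·Fᵀ + Q = [3996/563 -936/563; -936/563 3932/563]
step 1: y = z − H·x̄ = [7403/563]
step 1: S = H·P̄·Hᵀ + R = [46689/563]
step 1: K = P̄·Hᵀ·S⁻¹ = [2268/15563; -4244/15563]
step 1: x' = x̄ + K·y = [7708/15563, -10526/15563]
step 1: P' = (I − K·H)·P̄ = [83052/15563 25416/15563; 25416/15563 12716/15563]

step 0: x' = [438/563, -400/563], P' = [2796/563 840/563; 840/563 436/563]
step 1: x' = [7708/15563, -10526/15563], P' = [83052/15563 25416/15563; 25416/15563 12716/15563]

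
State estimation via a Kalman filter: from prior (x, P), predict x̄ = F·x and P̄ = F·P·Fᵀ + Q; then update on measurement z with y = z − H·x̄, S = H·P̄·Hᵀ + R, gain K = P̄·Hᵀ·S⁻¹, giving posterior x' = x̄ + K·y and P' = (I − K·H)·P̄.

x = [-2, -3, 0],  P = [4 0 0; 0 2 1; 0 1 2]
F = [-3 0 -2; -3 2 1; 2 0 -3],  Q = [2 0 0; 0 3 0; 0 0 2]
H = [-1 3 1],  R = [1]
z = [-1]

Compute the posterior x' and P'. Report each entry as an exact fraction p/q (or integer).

x' = [717/100, 171/40, -67/10]
P' = [2131/50 313/20 -21/5; 313/20 63/8 -15/2; -21/5 -15/2 18]

x̄ = F·x = [6, 0, -4]
P̄ = F·P·Fᵀ + Q = [46 28 -12; 28 53 -36; -12 -36 36]
y = z − H·x̄ = [9]
S = H·P̄·Hᵀ + R = [200]
K = P̄·Hᵀ·S⁻¹ = [13/100; 19/40; -3/10]
x' = x̄ + K·y = [717/100, 171/40, -67/10]
P' = (I − K·H)·P̄ = [2131/50 313/20 -21/5; 313/20 63/8 -15/2; -21/5 -15/2 18]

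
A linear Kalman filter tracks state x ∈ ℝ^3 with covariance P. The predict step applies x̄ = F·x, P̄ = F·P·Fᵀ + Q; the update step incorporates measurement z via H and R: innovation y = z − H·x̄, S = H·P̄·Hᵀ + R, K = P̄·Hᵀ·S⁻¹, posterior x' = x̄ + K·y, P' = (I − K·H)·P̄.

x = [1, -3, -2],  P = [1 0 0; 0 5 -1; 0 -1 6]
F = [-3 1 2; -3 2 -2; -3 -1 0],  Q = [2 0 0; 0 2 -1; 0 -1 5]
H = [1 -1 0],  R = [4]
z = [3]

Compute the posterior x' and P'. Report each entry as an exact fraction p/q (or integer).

x' = [-826/117, -1145/117, 80/117]
P' = [2363/117 2191/117 272/117; 2191/117 2471/117 232/117; 272/117 232/117 2123/117]

x̄ = F·x = [-10, -5, 0]
P̄ = F·P·Fᵀ + Q = [36 -7 6; -7 63 -4; 6 -4 19]
y = z − H·x̄ = [8]
S = H·P̄·Hᵀ + R = [117]
K = P̄·Hᵀ·S⁻¹ = [43/117; -70/117; 10/117]
x' = x̄ + K·y = [-826/117, -1145/117, 80/117]
P' = (I − K·H)·P̄ = [2363/117 2191/117 272/117; 2191/117 2471/117 232/117; 272/117 232/117 2123/117]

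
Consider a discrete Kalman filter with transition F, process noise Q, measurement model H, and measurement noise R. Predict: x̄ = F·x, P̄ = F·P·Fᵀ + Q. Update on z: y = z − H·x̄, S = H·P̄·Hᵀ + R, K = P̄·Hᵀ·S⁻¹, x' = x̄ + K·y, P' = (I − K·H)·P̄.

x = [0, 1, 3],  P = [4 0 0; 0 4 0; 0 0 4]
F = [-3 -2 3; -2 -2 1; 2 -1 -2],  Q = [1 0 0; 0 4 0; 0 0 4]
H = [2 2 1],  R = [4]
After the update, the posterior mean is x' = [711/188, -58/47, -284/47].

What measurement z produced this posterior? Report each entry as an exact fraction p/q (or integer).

z = [-1]

x̄ = F·x = [7, 1, -7]
P̄ = F·P·Fᵀ + Q = [89 52 -40; 52 40 -16; -40 -16 40]
S = H·P̄·Hᵀ + R = [752]
K = P̄·Hᵀ·S⁻¹ = [121/376; 21/94; -9/94]
x' − x̄ = [-605/188, -105/47, 45/47] = K·y
y = (KᵀK)⁻¹·Kᵀ·(x' − x̄) = [-10]
z = y + H·x̄ = [-10] + [9] = [-1]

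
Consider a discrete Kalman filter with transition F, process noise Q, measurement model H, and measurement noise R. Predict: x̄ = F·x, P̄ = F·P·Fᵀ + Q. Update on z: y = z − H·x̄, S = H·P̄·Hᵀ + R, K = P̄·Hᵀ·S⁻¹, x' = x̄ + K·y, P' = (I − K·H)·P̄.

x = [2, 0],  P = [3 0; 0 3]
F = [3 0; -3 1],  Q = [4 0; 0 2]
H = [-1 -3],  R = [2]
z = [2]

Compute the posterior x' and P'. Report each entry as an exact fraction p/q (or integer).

x̄ = F·x = [6, -6]
P̄ = F·P·Fᵀ + Q = [31 -27; -27 32]
y = z − H·x̄ = [-10]
S = H·P̄·Hᵀ + R = [159]
K = P̄·Hᵀ·S⁻¹ = [50/159; -23/53]
x' = x̄ + K·y = [454/159, -88/53]
P' = (I − K·H)·P̄ = [2429/159 -281/53; -281/53 109/53]

x' = [454/159, -88/53]
P' = [2429/159 -281/53; -281/53 109/53]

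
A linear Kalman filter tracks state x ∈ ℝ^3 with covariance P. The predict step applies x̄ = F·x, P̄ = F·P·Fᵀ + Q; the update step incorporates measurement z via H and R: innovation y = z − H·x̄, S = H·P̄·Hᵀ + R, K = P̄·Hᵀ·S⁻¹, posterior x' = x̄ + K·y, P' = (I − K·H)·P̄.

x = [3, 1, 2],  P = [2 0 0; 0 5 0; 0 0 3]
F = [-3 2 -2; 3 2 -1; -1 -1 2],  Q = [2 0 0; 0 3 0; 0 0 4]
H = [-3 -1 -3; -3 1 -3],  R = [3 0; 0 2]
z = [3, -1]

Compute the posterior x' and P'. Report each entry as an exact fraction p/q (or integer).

x' = [-51869/9043, -16131/9043, 48759/9043]
P' = [792500/63301 43296/63301 -781260/63301; 43296/63301 76584/63301 -38292/63301; -781260/63301 -38292/63301 778758/63301]

x̄ = F·x = [-11, 9, 0]
P̄ = F·P·Fᵀ + Q = [52 8 -16; 8 44 -22; -16 -22 23]
y = z − H·x̄ = [-21, -43]
S = H·P̄·Hᵀ + R = [350 343; 343 517]
K = P̄·Hᵀ·S⁻¹ = [-25672/63301 684/9043; -30532/63301 4398/9043; 15266/63301 -2199/9043]
x' = x̄ + K·y = [-51869/9043, -16131/9043, 48759/9043]
P' = (I − K·H)·P̄ = [792500/63301 43296/63301 -781260/63301; 43296/63301 76584/63301 -38292/63301; -781260/63301 -38292/63301 778758/63301]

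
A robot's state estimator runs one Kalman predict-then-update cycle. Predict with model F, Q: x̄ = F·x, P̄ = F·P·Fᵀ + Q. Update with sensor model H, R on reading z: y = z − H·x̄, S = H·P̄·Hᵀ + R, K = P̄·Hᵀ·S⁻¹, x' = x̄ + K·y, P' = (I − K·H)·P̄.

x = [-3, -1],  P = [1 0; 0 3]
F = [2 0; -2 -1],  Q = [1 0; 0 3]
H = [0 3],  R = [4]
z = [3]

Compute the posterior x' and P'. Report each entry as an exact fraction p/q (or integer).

x' = [-174/47, 59/47]
P' = [163/47 -8/47; -8/47 20/47]

x̄ = F·x = [-6, 7]
P̄ = F·P·Fᵀ + Q = [5 -4; -4 10]
y = z − H·x̄ = [-18]
S = H·P̄·Hᵀ + R = [94]
K = P̄·Hᵀ·S⁻¹ = [-6/47; 15/47]
x' = x̄ + K·y = [-174/47, 59/47]
P' = (I − K·H)·P̄ = [163/47 -8/47; -8/47 20/47]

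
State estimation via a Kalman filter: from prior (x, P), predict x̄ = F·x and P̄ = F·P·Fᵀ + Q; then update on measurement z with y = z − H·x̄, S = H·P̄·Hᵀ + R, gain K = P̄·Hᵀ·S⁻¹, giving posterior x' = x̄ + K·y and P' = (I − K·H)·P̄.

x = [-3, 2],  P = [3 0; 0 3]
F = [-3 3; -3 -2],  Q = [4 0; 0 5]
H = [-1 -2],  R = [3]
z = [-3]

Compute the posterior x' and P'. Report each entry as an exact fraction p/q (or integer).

x̄ = F·x = [15, 5]
P̄ = F·P·Fᵀ + Q = [58 9; 9 44]
y = z − H·x̄ = [22]
S = H·P̄·Hᵀ + R = [273]
K = P̄·Hᵀ·S⁻¹ = [-76/273; -97/273]
x' = x̄ + K·y = [2423/273, -769/273]
P' = (I − K·H)·P̄ = [10058/273 -4915/273; -4915/273 2603/273]

x' = [2423/273, -769/273]
P' = [10058/273 -4915/273; -4915/273 2603/273]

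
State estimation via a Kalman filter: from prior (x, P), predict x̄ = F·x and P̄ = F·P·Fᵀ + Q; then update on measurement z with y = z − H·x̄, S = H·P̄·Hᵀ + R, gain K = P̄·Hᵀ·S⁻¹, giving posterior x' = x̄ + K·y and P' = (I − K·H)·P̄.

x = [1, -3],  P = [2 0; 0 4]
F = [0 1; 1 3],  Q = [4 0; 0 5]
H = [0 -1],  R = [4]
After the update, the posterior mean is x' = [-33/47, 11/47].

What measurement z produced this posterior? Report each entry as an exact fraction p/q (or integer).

z = [-1]

x̄ = F·x = [-3, -8]
P̄ = F·P·Fᵀ + Q = [8 12; 12 43]
S = H·P̄·Hᵀ + R = [47]
K = P̄·Hᵀ·S⁻¹ = [-12/47; -43/47]
x' − x̄ = [108/47, 387/47] = K·y
y = (KᵀK)⁻¹·Kᵀ·(x' − x̄) = [-9]
z = y + H·x̄ = [-9] + [8] = [-1]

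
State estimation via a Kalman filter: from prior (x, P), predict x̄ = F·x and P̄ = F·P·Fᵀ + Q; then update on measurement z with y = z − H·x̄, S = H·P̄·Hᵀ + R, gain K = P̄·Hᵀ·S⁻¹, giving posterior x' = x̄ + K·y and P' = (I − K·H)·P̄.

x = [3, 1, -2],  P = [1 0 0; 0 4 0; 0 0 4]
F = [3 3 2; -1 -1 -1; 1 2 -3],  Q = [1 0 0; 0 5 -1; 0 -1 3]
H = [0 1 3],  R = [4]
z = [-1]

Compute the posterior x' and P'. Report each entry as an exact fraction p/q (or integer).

x̄ = F·x = [8, -2, 11]
P̄ = F·P·Fᵀ + Q = [62 -23 3; -23 14 2; 3 2 56]
y = z − H·x̄ = [-32]
S = H·P̄·Hᵀ + R = [534]
K = P̄·Hᵀ·S⁻¹ = [-7/267; 10/267; 85/267]
x' = x̄ + K·y = [2360/267, -854/267, 217/267]
P' = (I − K·H)·P̄ = [16456/267 -6001/267 1991/267; -6001/267 3538/267 -1166/267; 1991/267 -1166/267 502/267]

x' = [2360/267, -854/267, 217/267]
P' = [16456/267 -6001/267 1991/267; -6001/267 3538/267 -1166/267; 1991/267 -1166/267 502/267]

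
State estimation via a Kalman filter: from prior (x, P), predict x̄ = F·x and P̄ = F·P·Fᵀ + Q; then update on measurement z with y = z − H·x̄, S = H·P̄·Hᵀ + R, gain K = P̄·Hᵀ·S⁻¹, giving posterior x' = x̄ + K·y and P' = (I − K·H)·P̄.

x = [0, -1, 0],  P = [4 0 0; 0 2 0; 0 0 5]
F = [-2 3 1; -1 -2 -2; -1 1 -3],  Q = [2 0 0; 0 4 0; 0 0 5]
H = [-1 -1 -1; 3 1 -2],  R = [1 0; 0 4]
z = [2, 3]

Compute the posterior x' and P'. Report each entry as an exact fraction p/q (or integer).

x̄ = F·x = [-3, 2, -1]
P̄ = F·P·Fᵀ + Q = [41 -14 -1; -14 36 30; -1 30 56]
y = z − H·x̄ = [0, 8]
S = H·P̄·Hᵀ + R = [164 40; 40 441]
K = P̄·Hᵀ·S⁻¹ = [-7953/35362 4811/17681; -5073/17681 -2186/17681; -34085/70724 -2635/17681]
x' = x̄ + K·y = [-14555/17681, 17874/17681, -38761/17681]
P' = (I − K·H)·P̄ = [87511/17681 -136786/17681 106503/35362; -136786/17681 228444/17681 -86585/17681; 106503/35362 -86585/17681 167419/70724]

x' = [-14555/17681, 17874/17681, -38761/17681]
P' = [87511/17681 -136786/17681 106503/35362; -136786/17681 228444/17681 -86585/17681; 106503/35362 -86585/17681 167419/70724]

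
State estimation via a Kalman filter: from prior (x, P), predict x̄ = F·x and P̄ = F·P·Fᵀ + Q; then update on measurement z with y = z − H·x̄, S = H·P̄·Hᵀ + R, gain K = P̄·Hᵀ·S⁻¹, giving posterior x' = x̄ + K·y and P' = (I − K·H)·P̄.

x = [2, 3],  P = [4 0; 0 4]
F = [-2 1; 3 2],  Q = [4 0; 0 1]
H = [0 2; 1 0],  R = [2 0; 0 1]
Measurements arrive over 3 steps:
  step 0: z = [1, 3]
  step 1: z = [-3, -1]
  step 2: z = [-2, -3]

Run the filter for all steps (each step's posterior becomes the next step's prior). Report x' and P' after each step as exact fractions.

step 0: x' = [2143/721, 435/721], P' = [2056/2163 -16/2163; -16/2163 1069/2163]
step 1: x' = [-93388/96491, -97170/96491], P' = [334299/385964 -5091/192982; -5091/192982 45724/96491]
step 2: x' = [-83122867/31075520, -3471149/3107552], P' = [26878483/31075520 -81491/3107552; -81491/3107552 733255/1553776]

step 0: x̄ = F·x = [-1, 12]
step 0: P̄ = F·P·Fᵀ + Q = [24 -16; -16 53]
step 0: y = z − H·x̄ = [-23, 4]
step 0: S = H·P̄·Hᵀ + R = [214 -32; -32 25]
step 0: K = P̄·Hᵀ·S⁻¹ = [-16/2163 2056/2163; 1069/2163 -16/2163]
step 0: x' = x̄ + K·y = [2143/721, 435/721]
step 0: P' = (I − K·H)·P̄ = [2056/2163 -16/2163; -16/2163 1069/2163]
step 1: x̄ = F·x = [-3851/721, 7299/721]
step 1: P̄ = F·P·Fᵀ + Q = [6003/721 -3394/721; -3394/721 24751/2163]
step 1: y = z − H·x̄ = [-16761/721, 3130/721]
step 1: S = H·P̄·Hᵀ + R = [103330/2163 -6788/721; -6788/721 6724/721]
step 1: K = P̄·Hᵀ·S⁻¹ = [-5091/192982 334299/385964; 45724/96491 -5091/192982]
step 1: x' = x̄ + K·y = [-93388/96491, -97170/96491]
step 1: P' = (I − K·H)·P̄ = [334299/385964 -5091/192982; -5091/192982 45724/96491]
step 2: x̄ = F·x = [89606/96491, -474504/96491]
step 2: P̄ = F·P·Fᵀ + Q = [776169/96491 -407455/96491; -407455/96491 4004055/385964]
step 2: y = z − H·x̄ = [756026/96491, -379079/96491]
step 2: S = H·P̄·Hᵀ + R = [4197037/96491 -814910/96491; -814910/96491 872660/96491]
step 2: K = P̄·Hᵀ·S⁻¹ = [-81491/3107552 26878483/31075520; 733255/1553776 -81491/3107552]
step 2: x' = x̄ + K·y = [-83122867/31075520, -3471149/3107552]
step 2: P' = (I − K·H)·P̄ = [26878483/31075520 -81491/3107552; -81491/3107552 733255/1553776]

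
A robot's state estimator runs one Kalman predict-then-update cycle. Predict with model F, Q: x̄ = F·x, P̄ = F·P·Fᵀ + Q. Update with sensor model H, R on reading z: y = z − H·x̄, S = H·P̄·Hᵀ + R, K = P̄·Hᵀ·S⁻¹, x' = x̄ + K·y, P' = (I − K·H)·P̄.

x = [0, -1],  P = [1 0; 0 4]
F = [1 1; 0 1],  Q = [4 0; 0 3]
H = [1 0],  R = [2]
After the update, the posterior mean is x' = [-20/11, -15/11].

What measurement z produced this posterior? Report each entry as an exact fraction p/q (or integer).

x̄ = F·x = [-1, -1]
P̄ = F·P·Fᵀ + Q = [9 4; 4 7]
S = H·P̄·Hᵀ + R = [11]
K = P̄·Hᵀ·S⁻¹ = [9/11; 4/11]
x' − x̄ = [-9/11, -4/11] = K·y
y = (KᵀK)⁻¹·Kᵀ·(x' − x̄) = [-1]
z = y + H·x̄ = [-1] + [-1] = [-2]

z = [-2]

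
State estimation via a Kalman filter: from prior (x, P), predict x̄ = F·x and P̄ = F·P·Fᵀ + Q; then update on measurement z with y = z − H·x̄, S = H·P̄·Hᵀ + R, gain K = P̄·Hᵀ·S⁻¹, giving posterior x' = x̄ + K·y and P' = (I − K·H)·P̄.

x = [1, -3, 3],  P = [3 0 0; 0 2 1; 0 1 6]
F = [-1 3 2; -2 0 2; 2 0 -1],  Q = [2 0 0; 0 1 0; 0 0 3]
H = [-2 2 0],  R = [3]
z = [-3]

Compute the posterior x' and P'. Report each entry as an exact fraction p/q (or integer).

x̄ = F·x = [-4, 4, -1]
P̄ = F·P·Fᵀ + Q = [59 36 -21; 36 37 -24; -21 -24 21]
y = z − H·x̄ = [-19]
S = H·P̄·Hᵀ + R = [99]
K = P̄·Hᵀ·S⁻¹ = [-46/99; 2/99; -2/33]
x' = x̄ + K·y = [478/99, 358/99, 5/33]
P' = (I − K·H)·P̄ = [3725/99 3656/99 -785/33; 3656/99 3659/99 -788/33; -785/33 -788/33 227/11]

x' = [478/99, 358/99, 5/33]
P' = [3725/99 3656/99 -785/33; 3656/99 3659/99 -788/33; -785/33 -788/33 227/11]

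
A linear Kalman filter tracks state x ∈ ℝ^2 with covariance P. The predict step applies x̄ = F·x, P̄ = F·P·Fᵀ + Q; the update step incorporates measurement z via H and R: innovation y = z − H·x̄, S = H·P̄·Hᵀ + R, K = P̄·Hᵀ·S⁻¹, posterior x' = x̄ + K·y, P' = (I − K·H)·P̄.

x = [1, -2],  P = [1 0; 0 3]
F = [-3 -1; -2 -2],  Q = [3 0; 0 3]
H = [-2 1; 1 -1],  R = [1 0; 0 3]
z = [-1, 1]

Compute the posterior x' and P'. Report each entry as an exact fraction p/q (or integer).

x̄ = F·x = [-1, 2]
P̄ = F·P·Fᵀ + Q = [15 12; 12 19]
y = z − H·x̄ = [-5, 4]
S = H·P̄·Hᵀ + R = [32 -13; -13 13]
K = P̄·Hᵀ·S⁻¹ = [-15/19 -138/247; -12/19 -289/247]
x' = x̄ + K·y = [176/247, 118/247]
P' = (I − K·H)·P̄ = [609/247 1023/247; 1023/247 1890/247]

x' = [176/247, 118/247]
P' = [609/247 1023/247; 1023/247 1890/247]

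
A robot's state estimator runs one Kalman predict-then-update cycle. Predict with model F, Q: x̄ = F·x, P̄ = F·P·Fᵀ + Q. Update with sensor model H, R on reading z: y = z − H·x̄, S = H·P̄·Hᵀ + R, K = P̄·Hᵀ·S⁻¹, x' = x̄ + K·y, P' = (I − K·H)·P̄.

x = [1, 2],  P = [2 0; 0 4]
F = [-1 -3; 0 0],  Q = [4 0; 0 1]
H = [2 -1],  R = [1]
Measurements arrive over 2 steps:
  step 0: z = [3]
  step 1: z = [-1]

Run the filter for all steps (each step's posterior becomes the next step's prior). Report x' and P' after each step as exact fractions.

step 0: x̄ = F·x = [-7, 0]
step 0: P̄ = F·P·Fᵀ + Q = [42 0; 0 1]
step 0: y = z − H·x̄ = [17]
step 0: S = H·P̄·Hᵀ + R = [170]
step 0: K = P̄·Hᵀ·S⁻¹ = [42/85; -1/170]
step 0: x' = x̄ + K·y = [7/5, -1/10]
step 0: P' = (I − K·H)·P̄ = [42/85 42/85; 42/85 169/170]
step 1: x̄ = F·x = [-11/10, 0]
step 1: P̄ = F·P·Fᵀ + Q = [2789/170 0; 0 1]
step 1: y = z − H·x̄ = [6/5]
step 1: S = H·P̄·Hᵀ + R = [5748/85]
step 1: K = P̄·Hᵀ·S⁻¹ = [2789/5748; -85/5748]
step 1: x' = x̄ + K·y = [-248/479, -17/958]
step 1: P' = (I − K·H)·P̄ = [2789/5748 2789/5748; 2789/5748 5663/5748]

step 0: x' = [7/5, -1/10], P' = [42/85 42/85; 42/85 169/170]
step 1: x' = [-248/479, -17/958], P' = [2789/5748 2789/5748; 2789/5748 5663/5748]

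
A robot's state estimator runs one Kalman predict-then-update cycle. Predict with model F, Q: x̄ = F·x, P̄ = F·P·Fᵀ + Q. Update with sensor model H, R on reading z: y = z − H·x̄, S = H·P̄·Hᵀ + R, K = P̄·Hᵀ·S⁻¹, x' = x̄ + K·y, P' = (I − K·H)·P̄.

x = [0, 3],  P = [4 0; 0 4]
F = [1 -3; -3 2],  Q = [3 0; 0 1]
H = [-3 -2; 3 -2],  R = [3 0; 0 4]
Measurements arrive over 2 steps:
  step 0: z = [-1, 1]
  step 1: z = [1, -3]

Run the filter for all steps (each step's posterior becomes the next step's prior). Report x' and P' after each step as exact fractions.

step 0: x' = [8199/29065, -634/29065], P' = [5608/29065 -1266/29065; -1266/29065 12513/29065]
step 1: x' = [-23259219/35582141, 3978349/10166326], P' = [6711752/35582141 -237702/5083163; -237702/5083163 7912599/20332652]

step 0: x̄ = F·x = [-9, 6]
step 0: P̄ = F·P·Fᵀ + Q = [43 -36; -36 53]
step 0: y = z − H·x̄ = [-16, 40]
step 0: S = H·P̄·Hᵀ + R = [170 -175; -175 1035]
step 0: K = P̄·Hᵀ·S⁻¹ = [-4764/29065 4839/29065; -7076/29065 -7206/29065]
step 0: x' = x̄ + K·y = [8199/29065, -634/29065]
step 0: P' = (I − K·H)·P̄ = [5608/29065 -1266/29065; -1266/29065 12513/29065]
step 1: x̄ = F·x = [10101/29065, -5173/5813]
step 1: P̄ = F·P·Fᵀ + Q = [213016/29065 -105828/29065; -105828/29065 144781/29065]
step 1: y = z − H·x̄ = [7638/29065, -169228/29065]
step 1: S = H·P̄·Hᵀ + R = [1313527/29065 -267604/5813; -267604/5813 3882464/29065]
step 1: K = P̄·Hᵀ·S⁻¹ = [-5602476/35582141 5865771/35582141; -2162129/10166326 -9338811/40665304]
step 1: x' = x̄ + K·y = [-23259219/35582141, 3978349/10166326]
step 1: P' = (I − K·H)·P̄ = [6711752/35582141 -237702/5083163; -237702/5083163 7912599/20332652]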